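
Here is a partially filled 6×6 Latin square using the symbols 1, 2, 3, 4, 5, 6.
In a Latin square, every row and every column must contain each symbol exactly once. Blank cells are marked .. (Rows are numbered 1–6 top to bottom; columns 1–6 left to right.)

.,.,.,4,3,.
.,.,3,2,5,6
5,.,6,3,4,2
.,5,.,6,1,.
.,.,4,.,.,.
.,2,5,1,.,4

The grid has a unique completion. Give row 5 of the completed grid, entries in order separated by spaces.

6 3 4 5 2 1

Row 5, column 4: row 5 has {4} and column 4 has {1, 2, 3, 4, 6}, leaving only 5.
Row 3, column 2: row 3 has {2, 3, 4, 5, 6} and column 2 has {2, 5}, leaving only 1.
Row 1, column 2: row 1 has {3, 4} and column 2 has {1, 2, 5}, leaving only 6.
Row 5, column 2: row 5 has {4, 5} and column 2 has {1, 2, 5, 6}, leaving only 3.
Row 5, column 6: row 5 has {3, 4, 5} and column 6 has {2, 4, 6}, leaving only 1.
Row 1, column 6: row 1 has {3, 4, 6} and column 6 has {1, 2, 4, 6}, leaving only 5.
Row 2, column 2: row 2 has {2, 3, 5, 6} and column 2 has {1, 2, 3, 5, 6}, leaving only 4.
Row 2, column 1: row 2 has {2, 3, 4, 5, 6} and column 1 has {5}, leaving only 1.
Row 1, column 1: row 1 has {3, 4, 5, 6} and column 1 has {1, 5}, leaving only 2.
Row 5, column 1: row 5 has {1, 3, 4, 5} and column 1 has {1, 2, 5}, leaving only 6.
Row 5, column 5: row 5 has {1, 3, 4, 5, 6} and column 5 has {1, 3, 4, 5}, leaving only 2.
So row 5 reads: 6 3 4 5 2 1.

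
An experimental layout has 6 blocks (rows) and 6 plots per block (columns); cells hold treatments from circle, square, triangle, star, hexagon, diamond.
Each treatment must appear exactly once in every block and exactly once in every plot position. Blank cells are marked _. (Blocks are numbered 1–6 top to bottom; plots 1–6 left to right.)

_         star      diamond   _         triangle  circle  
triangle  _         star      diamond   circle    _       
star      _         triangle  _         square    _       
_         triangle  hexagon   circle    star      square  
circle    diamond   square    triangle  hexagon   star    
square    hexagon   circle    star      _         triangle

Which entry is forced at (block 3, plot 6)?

diamond

Block 1, plot 1: block 1 has {circle, triangle, star, diamond} and plot 1 has {circle, square, triangle, star}, leaving only hexagon.
Block 1, plot 4: block 1 has {circle, triangle, star, hexagon, diamond} and plot 4 has {circle, triangle, star, diamond}, leaving only square.
Block 2, plot 2: block 2 has {circle, triangle, star, diamond} and plot 2 has {triangle, star, hexagon, diamond}, leaving only square.
Block 2, plot 6: block 2 has {circle, square, triangle, star, diamond} and plot 6 has {circle, square, triangle, star}, leaving only hexagon.
Block 3 already has {square, triangle, star} and plot 6 already has {circle, square, triangle, star, hexagon}, so block 3, plot 6 must be diamond.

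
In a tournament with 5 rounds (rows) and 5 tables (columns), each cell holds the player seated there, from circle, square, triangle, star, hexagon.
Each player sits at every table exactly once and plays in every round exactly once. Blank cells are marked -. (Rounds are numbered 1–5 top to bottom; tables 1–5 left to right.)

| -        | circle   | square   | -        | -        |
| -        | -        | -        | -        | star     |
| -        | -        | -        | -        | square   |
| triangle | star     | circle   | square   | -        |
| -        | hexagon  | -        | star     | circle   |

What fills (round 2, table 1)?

Round 3, table 2: round 3 has {square} and table 2 has {circle, star, hexagon}, leaving only triangle.
Round 2, table 2: round 2 has {star} and table 2 has {circle, triangle, star, hexagon}, leaving only square.
Round 4, table 5: round 4 has {circle, square, triangle, star} and table 5 has {circle, square, star}, leaving only hexagon.
Round 1, table 5: round 1 has {circle, square} and table 5 has {circle, square, star, hexagon}, leaving only triangle.
Round 1, table 4: round 1 has {circle, square, triangle} and table 4 has {square, star}, leaving only hexagon.
Round 1, table 1: round 1 has {circle, square, triangle, hexagon} and table 1 has {triangle}, leaving only star.
Round 3, table 4: round 3 has {square, triangle} and table 4 has {square, star, hexagon}, leaving only circle.
Round 2, table 4: round 2 has {square, star} and table 4 has {circle, square, star, hexagon}, leaving only triangle.
Round 2, table 3: round 2 has {square, triangle, star} and table 3 has {circle, square}, leaving only hexagon.
Round 2 already has {square, triangle, star, hexagon} and table 1 already has {triangle, star}, so round 2, table 1 must be circle.

circle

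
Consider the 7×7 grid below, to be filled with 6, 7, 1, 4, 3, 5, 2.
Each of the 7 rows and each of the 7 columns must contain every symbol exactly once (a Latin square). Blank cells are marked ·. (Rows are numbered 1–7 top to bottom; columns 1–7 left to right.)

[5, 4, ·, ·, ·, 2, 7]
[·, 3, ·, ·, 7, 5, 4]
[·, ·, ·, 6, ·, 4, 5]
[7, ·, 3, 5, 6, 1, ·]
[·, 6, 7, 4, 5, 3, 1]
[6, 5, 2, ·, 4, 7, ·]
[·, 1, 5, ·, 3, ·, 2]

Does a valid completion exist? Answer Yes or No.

Row 4, column 7: row 4 together with column 7 already contain {6, 7, 1, 4, 3, 5, 2} — every symbol — so nothing can go there. The grid has no valid completion.

No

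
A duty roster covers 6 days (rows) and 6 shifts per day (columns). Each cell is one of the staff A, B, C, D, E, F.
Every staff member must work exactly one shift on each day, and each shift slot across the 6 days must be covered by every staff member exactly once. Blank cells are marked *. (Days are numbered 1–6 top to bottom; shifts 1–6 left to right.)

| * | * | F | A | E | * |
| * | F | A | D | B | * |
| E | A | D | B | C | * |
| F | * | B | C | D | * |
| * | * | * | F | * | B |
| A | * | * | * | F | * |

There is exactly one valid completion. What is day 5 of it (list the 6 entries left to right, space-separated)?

Day 5, shift 5: day 5 has {B, F} and shift 5 has {B, C, D, E, F}, leaving only A.
Day 2, shift 1: day 2 has {A, B, D, F} and shift 1 has {A, E, F}, leaving only C.
Day 5, shift 1: day 5 has {A, B, F} and shift 1 has {A, C, E, F}, leaving only D.
Day 1, shift 1: day 1 has {A, E, F} and shift 1 has {A, C, D, E, F}, leaving only B.
Day 2, shift 6: day 2 has {A, B, C, D, F} and shift 6 has {B}, leaving only E.
Day 3, shift 6: day 3 has {A, B, C, D, E} and shift 6 has {B, E}, leaving only F.
Day 4, shift 2: day 4 has {B, C, D, F} and shift 2 has {A, F}, leaving only E.
Day 5, shift 2: day 5 has {A, B, D, F} and shift 2 has {A, E, F}, leaving only C.
Day 5, shift 3: day 5 has {A, B, C, D, F} and shift 3 has {A, B, D, F}, leaving only E.
So day 5 reads: D C E F A B.

D C E F A B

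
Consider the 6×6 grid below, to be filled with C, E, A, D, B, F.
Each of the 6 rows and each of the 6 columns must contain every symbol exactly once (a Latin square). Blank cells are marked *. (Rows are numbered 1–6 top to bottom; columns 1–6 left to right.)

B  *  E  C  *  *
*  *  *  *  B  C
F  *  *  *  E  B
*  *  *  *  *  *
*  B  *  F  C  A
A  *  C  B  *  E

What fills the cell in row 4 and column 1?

Row 5, column 3: row 5 has {C, A, B, F} and column 3 has {C, E}, leaving only D.
Row 3, column 3: row 3 has {E, B, F} and column 3 has {C, E, D}, leaving only A.
Row 2, column 3: row 2 has {C, B} and column 3 has {C, E, A, D}, leaving only F.
Row 3, column 4: row 3 has {E, A, B, F} and column 4 has {C, B, F}, leaving only D.
Row 3, column 2: row 3 has {E, A, D, B, F} and column 2 has {B}, leaving only C.
Row 4, column 3: row 4 has {} and column 3 has {C, E, A, D, F}, leaving only B.
Row 5, column 1: row 5 has {C, A, D, B, F} and column 1 has {A, B, F}, leaving only E.
Row 2, column 1: row 2 has {C, B, F} and column 1 has {E, A, B, F}, leaving only D.
Row 4 already has {B} and column 1 already has {E, A, D, B, F}, so row 4, column 1 must be C.

C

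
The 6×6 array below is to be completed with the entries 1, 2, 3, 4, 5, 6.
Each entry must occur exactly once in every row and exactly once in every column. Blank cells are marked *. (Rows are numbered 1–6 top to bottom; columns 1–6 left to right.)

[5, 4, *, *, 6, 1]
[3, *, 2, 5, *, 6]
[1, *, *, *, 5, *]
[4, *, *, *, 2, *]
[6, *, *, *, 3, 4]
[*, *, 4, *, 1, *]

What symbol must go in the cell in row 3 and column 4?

Row 1, column 3: row 1 has {1, 4, 5, 6} and column 3 has {2, 4}, leaving only 3.
Row 1, column 4: row 1 has {1, 3, 4, 5, 6} and column 4 has {5}, leaving only 2.
Row 2, column 2: row 2 has {2, 3, 5, 6} and column 2 has {4}, leaving only 1.
Row 2, column 5: row 2 has {1, 2, 3, 5, 6} and column 5 has {1, 2, 3, 5, 6}, leaving only 4.
Row 3, column 3: row 3 has {1, 5} and column 3 has {2, 3, 4}, leaving only 6.
Row 5, column 4: row 5 has {3, 4, 6} and column 4 has {2, 5}, leaving only 1.
Row 5, column 3: row 5 has {1, 3, 4, 6} and column 3 has {2, 3, 4, 6}, leaving only 5.
Row 4, column 3: row 4 has {2, 4} and column 3 has {2, 3, 4, 5, 6}, leaving only 1.
Row 5, column 2: row 5 has {1, 3, 4, 5, 6} and column 2 has {1, 4}, leaving only 2.
Row 3, column 2: row 3 has {1, 5, 6} and column 2 has {1, 2, 4}, leaving only 3.
Row 3 already has {1, 3, 5, 6} and column 4 already has {1, 2, 5}, so row 3, column 4 must be 4.

4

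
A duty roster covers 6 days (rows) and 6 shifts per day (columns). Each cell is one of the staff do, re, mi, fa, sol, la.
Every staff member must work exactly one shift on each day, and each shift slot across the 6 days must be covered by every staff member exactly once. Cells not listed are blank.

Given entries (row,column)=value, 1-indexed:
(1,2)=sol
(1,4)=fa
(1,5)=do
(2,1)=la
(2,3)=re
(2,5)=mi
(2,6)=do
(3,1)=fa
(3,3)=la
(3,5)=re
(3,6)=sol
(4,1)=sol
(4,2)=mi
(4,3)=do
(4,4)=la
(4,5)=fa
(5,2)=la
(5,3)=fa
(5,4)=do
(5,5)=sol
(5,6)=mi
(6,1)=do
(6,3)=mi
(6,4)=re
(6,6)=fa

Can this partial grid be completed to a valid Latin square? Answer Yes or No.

Day 1, shift 3: day 1 together with shift 3 already contain {do, re, mi, fa, sol, la} — every symbol — so nothing can go there. The grid has no valid completion.

No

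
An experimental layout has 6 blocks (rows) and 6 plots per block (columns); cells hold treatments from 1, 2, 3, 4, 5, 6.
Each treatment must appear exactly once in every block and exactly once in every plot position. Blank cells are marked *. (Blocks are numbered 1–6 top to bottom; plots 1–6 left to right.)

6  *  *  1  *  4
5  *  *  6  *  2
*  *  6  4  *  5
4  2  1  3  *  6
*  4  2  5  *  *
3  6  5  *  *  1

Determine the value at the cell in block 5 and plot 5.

Block 1, plot 3: block 1 has {1, 4, 6} and plot 3 has {1, 2, 5, 6}, leaving only 3.
Block 1, plot 2: block 1 has {1, 3, 4, 6} and plot 2 has {2, 4, 6}, leaving only 5.
Block 1, plot 5: block 1 has {1, 3, 4, 5, 6} and plot 5 has {}, leaving only 2.
Block 2, plot 3: block 2 has {2, 5, 6} and plot 3 has {1, 2, 3, 5, 6}, leaving only 4.
Block 4, plot 5: block 4 has {1, 2, 3, 4, 6} and plot 5 has {2}, leaving only 5.
Block 5, plot 1: block 5 has {2, 4, 5} and plot 1 has {3, 4, 5, 6}, leaving only 1.
Block 3, plot 1: block 3 has {4, 5, 6} and plot 1 has {1, 3, 4, 5, 6}, leaving only 2.
Block 5, plot 6: block 5 has {1, 2, 4, 5} and plot 6 has {1, 2, 4, 5, 6}, leaving only 3.
Block 5 already has {1, 2, 3, 4, 5} and plot 5 already has {2, 5}, so block 5, plot 5 must be 6.

6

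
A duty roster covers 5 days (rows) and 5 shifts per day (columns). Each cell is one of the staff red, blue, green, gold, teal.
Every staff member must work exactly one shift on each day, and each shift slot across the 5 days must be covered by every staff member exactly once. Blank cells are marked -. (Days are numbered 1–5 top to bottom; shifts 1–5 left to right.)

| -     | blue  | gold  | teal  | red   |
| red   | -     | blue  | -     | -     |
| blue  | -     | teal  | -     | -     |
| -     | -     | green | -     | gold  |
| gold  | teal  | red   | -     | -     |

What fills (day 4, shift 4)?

Day 1, shift 1: day 1 has {red, blue, gold, teal} and shift 1 has {red, blue, gold}, leaving only green.
Day 3, shift 5: day 3 has {blue, teal} and shift 5 has {red, gold}, leaving only green.
Day 2, shift 5: day 2 has {red, blue} and shift 5 has {red, green, gold}, leaving only teal.
Day 4, shift 1: day 4 has {green, gold} and shift 1 has {red, blue, green, gold}, leaving only teal.
Day 4, shift 2: day 4 has {green, gold, teal} and shift 2 has {blue, teal}, leaving only red.
Day 4 already has {red, green, gold, teal} and shift 4 already has {teal}, so day 4, shift 4 must be blue.

blue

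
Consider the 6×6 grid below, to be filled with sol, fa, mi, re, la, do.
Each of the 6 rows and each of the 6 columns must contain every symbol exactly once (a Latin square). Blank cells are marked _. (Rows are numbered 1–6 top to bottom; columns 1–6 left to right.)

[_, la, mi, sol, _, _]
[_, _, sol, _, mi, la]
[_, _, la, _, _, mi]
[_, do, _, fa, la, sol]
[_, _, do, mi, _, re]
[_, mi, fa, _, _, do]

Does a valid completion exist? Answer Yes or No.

No row or column among the givens repeats a symbol, and propagating forced cells runs into no contradiction.
One valid completion exists (for instance, re la mi sol do fa / do fa sol re mi la / fa re la do sol mi / mi do re fa la sol / la sol do mi fa re / sol mi fa la re do).

Yes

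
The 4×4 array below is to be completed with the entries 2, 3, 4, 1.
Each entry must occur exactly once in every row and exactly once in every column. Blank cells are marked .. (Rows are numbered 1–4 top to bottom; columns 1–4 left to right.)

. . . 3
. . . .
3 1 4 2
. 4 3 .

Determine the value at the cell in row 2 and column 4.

Row 1, column 2: row 1 has {3} and column 2 has {4, 1}, leaving only 2.
Row 1, column 3: row 1 has {2, 3} and column 3 has {3, 4}, leaving only 1.
Row 1, column 1: row 1 has {2, 3, 1} and column 1 has {3}, leaving only 4.
Row 2, column 2: row 2 has {} and column 2 has {2, 4, 1}, leaving only 3.
Row 2, column 3: row 2 has {3} and column 3 has {3, 4, 1}, leaving only 2.
Row 2, column 1: row 2 has {2, 3} and column 1 has {3, 4}, leaving only 1.
Row 2 already has {2, 3, 1} and column 4 already has {2, 3}, so row 2, column 4 must be 4.

4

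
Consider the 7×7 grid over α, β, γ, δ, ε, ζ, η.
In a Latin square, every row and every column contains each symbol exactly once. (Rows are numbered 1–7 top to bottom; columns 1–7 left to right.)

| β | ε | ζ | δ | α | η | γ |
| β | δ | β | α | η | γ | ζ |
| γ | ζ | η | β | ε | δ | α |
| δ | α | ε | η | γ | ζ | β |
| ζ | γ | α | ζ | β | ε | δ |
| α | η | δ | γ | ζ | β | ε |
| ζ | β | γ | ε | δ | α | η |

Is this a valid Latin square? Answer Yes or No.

No

Row 2 contains β twice (at columns 1 and 3); row 5 is also not a permutation.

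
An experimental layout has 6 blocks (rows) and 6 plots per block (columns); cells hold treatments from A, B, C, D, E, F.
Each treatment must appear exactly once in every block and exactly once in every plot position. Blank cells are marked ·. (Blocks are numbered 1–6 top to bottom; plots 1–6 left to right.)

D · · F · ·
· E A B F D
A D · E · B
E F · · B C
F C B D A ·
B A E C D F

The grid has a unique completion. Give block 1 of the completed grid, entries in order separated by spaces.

D B C F E A

Block 1, plot 2: block 1 has {D, F} and plot 2 has {A, C, D, E, F}, leaving only B.
Block 1, plot 3: block 1 has {B, D, F} and plot 3 has {A, B, E}, leaving only C.
Block 1, plot 5: block 1 has {B, C, D, F} and plot 5 has {A, B, D, F}, leaving only E.
Block 1, plot 6: block 1 has {B, C, D, E, F} and plot 6 has {B, C, D, F}, leaving only A.
So block 1 reads: D B C F E A.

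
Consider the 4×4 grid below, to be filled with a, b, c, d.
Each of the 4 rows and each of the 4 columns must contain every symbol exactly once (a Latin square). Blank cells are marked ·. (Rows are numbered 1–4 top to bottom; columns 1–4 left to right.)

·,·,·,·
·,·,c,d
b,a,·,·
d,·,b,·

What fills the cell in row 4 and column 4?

Row 2, column 1: row 2 has {c, d} and column 1 has {b, d}, leaving only a.
Row 1, column 1: row 1 has {} and column 1 has {a, b, d}, leaving only c.
Row 2, column 2: row 2 has {a, c, d} and column 2 has {a}, leaving only b.
Row 1, column 2: row 1 has {c} and column 2 has {a, b}, leaving only d.
Row 1, column 3: row 1 has {c, d} and column 3 has {b, c}, leaving only a.
Row 1, column 4: row 1 has {a, c, d} and column 4 has {d}, leaving only b.
Row 3, column 3: row 3 has {a, b} and column 3 has {a, b, c}, leaving only d.
Row 3, column 4: row 3 has {a, b, d} and column 4 has {b, d}, leaving only c.
Row 4 already has {b, d} and column 4 already has {b, c, d}, so row 4, column 4 must be a.

a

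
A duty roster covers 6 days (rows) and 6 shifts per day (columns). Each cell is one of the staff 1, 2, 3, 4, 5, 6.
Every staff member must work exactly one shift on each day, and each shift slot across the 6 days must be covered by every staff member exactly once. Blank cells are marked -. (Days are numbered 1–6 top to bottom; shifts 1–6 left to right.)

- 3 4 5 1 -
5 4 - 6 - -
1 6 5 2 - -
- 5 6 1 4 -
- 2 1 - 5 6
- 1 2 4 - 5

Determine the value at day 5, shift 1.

Day 1, shift 6: day 1 has {1, 3, 4, 5} and shift 6 has {5, 6}, leaving only 2.
Day 1, shift 1: day 1 has {1, 2, 3, 4, 5} and shift 1 has {1, 5}, leaving only 6.
Day 2, shift 3: day 2 has {4, 5, 6} and shift 3 has {1, 2, 4, 5, 6}, leaving only 3.
Day 2, shift 5: day 2 has {3, 4, 5, 6} and shift 5 has {1, 4, 5}, leaving only 2.
Day 2, shift 6: day 2 has {2, 3, 4, 5, 6} and shift 6 has {2, 5, 6}, leaving only 1.
Day 3, shift 5: day 3 has {1, 2, 5, 6} and shift 5 has {1, 2, 4, 5}, leaving only 3.
Day 3, shift 6: day 3 has {1, 2, 3, 5, 6} and shift 6 has {1, 2, 5, 6}, leaving only 4.
Day 4, shift 6: day 4 has {1, 4, 5, 6} and shift 6 has {1, 2, 4, 5, 6}, leaving only 3.
Day 4, shift 1: day 4 has {1, 3, 4, 5, 6} and shift 1 has {1, 5, 6}, leaving only 2.
Day 5, shift 4: day 5 has {1, 2, 5, 6} and shift 4 has {1, 2, 4, 5, 6}, leaving only 3.
Day 5 already has {1, 2, 3, 5, 6} and shift 1 already has {1, 2, 5, 6}, so day 5, shift 1 must be 4.

4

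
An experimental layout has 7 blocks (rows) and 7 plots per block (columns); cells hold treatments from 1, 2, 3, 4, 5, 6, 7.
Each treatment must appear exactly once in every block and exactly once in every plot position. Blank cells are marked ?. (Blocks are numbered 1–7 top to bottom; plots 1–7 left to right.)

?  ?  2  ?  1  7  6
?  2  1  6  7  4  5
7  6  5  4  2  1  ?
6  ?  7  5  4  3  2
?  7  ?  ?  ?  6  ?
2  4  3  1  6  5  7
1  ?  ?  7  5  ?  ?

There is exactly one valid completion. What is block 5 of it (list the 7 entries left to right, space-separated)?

Block 5, plot 3: block 5 has {6, 7} and plot 3 has {1, 2, 3, 5, 7}, leaving only 4.
Block 5, plot 5: block 5 has {4, 6, 7} and plot 5 has {1, 2, 4, 5, 6, 7}, leaving only 3.
Block 5, plot 1: block 5 has {3, 4, 6, 7} and plot 1 has {1, 2, 6, 7}, leaving only 5.
Block 5, plot 4: block 5 has {3, 4, 5, 6, 7} and plot 4 has {1, 4, 5, 6, 7}, leaving only 2.
Block 5, plot 7: block 5 has {2, 3, 4, 5, 6, 7} and plot 7 has {2, 5, 6, 7}, leaving only 1.
So block 5 reads: 5 7 4 2 3 6 1.

5 7 4 2 3 6 1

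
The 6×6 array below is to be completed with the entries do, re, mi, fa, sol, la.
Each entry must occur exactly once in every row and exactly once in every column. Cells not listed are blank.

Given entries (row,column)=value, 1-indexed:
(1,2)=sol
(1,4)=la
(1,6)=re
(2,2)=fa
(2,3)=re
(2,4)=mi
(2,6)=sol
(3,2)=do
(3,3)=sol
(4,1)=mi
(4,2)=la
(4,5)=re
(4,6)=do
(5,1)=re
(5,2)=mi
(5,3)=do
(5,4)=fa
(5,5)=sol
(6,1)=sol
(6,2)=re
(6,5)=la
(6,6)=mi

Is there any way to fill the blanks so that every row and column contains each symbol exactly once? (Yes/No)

No

Row 2, column 5: row 2 has {re, mi, fa, sol} and column 5 has {re, sol, la}, so it must be do.
Row 2, column 1: row 2 has {do, re, mi, fa, sol} and column 1 has {re, mi, sol}, so it must be la.
Row 3, column 1: row 3 has {do, sol} and column 1 has {re, mi, sol, la}, so it must be fa.
Row 1, column 1: row 1 has {re, sol, la} and column 1 has {re, mi, fa, sol, la}, so it must be do.
Row 3, column 4: row 3 has {do, fa, sol} and column 4 has {mi, fa, la}, so it must be re.
Row 3, column 5: row 3 has {do, re, fa, sol} and column 5 has {do, re, sol, la}, so it must be mi.
Row 1, column 5: row 1 has {do, re, sol, la} and column 5 has {do, re, mi, sol, la}, so it must be fa.
Row 1, column 3: row 1 has {do, re, fa, sol, la} and column 3 has {do, re, sol}, so it must be mi.
Row 3, column 6: row 3 has {do, re, mi, fa, sol} and column 6 has {do, re, mi, sol}, so it must be la.
Now row 5, column 6: row 5 together with column 6 already contain {do, re, mi, fa, sol, la} — every symbol — so nothing can go there. The grid has no valid completion.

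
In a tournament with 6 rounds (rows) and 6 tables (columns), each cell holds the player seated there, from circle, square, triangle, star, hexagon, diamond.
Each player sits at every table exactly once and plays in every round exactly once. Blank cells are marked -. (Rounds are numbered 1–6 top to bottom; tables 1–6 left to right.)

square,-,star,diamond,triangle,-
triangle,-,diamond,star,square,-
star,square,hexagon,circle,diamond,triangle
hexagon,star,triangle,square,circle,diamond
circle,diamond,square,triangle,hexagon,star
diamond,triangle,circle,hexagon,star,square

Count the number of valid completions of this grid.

Round 1, table 2: eliminating its round and table leaves {circle, hexagon}.
Round 1, table 6: eliminating its round and table leaves {circle, hexagon}.
Round 2, table 2: eliminating its round and table leaves {circle, hexagon}.
Round 2, table 6: eliminating its round and table leaves {circle, hexagon}.
Enumerating the assignments across these blanks that avoid any round or table repeat gives 2 completions.

2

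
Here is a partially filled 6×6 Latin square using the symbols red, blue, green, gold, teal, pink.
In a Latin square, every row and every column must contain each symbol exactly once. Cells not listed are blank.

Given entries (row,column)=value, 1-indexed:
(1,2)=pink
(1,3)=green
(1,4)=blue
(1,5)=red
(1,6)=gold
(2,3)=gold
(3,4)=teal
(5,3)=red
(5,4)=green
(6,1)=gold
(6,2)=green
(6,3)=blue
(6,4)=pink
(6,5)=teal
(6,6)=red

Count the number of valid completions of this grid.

16

Row 1, column 1: eliminating its row and column leaves {teal}.
Row 2, column 1: eliminating its row and column leaves {red, blue, green, teal, pink}.
Row 2, column 2: eliminating its row and column leaves {red, blue, teal}.
Row 2, column 4: eliminating its row and column leaves {red}.
Row 2, column 5: eliminating its row and column leaves {blue, green, pink}.
Row 2, column 6: eliminating its row and column leaves {blue, green, teal, pink}.
Row 3, column 1: eliminating its row and column leaves {red, blue, green, pink}.
Row 3, column 2: eliminating its row and column leaves {red, blue, gold}.
Row 3, column 3: eliminating its row and column leaves {pink}.
Row 3, column 5: eliminating its row and column leaves {blue, green, gold, pink}.
Row 3, column 6: eliminating its row and column leaves {blue, green, pink}.
Row 4, column 1: eliminating its row and column leaves {red, blue, green, teal, pink}.
Row 4, column 2: eliminating its row and column leaves {red, blue, gold, teal}.
Row 4, column 3: eliminating its row and column leaves {teal, pink}.
Row 4, column 4: eliminating its row and column leaves {red, gold}.
Row 4, column 5: eliminating its row and column leaves {blue, green, gold, pink}.
Row 4, column 6: eliminating its row and column leaves {blue, green, teal, pink}.
Row 5, column 1: eliminating its row and column leaves {blue, teal, pink}.
Row 5, column 2: eliminating its row and column leaves {blue, gold, teal}.
Row 5, column 5: eliminating its row and column leaves {blue, gold, pink}.
Row 5, column 6: eliminating its row and column leaves {blue, teal, pink}.
Enumerating the assignments across these blanks that avoid any row or column repeat gives 16 completions.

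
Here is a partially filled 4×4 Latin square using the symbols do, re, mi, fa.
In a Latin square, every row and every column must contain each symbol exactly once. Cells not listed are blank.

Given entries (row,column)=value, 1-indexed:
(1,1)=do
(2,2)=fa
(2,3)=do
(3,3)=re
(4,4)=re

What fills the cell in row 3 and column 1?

fa

Row 2, column 4: row 2 has {do, fa} and column 4 has {re}, leaving only mi.
Row 1, column 4: row 1 has {do} and column 4 has {re, mi}, leaving only fa.
Row 1, column 3: row 1 has {do, fa} and column 3 has {do, re}, leaving only mi.
Row 1, column 2: row 1 has {do, mi, fa} and column 2 has {fa}, leaving only re.
Row 2, column 1: row 2 has {do, mi, fa} and column 1 has {do}, leaving only re.
Row 3, column 4: row 3 has {re} and column 4 has {re, mi, fa}, leaving only do.
Row 3, column 2: row 3 has {do, re} and column 2 has {re, fa}, leaving only mi.
Row 3 already has {do, re, mi} and column 1 already has {do, re}, so row 3, column 1 must be fa.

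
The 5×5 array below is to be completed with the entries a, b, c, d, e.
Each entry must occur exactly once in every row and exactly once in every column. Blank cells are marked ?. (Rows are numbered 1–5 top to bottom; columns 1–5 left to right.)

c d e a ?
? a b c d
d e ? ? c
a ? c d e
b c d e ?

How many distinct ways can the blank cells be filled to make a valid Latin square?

1

Row 1, column 5: eliminating its row and column leaves {b}.
Row 2, column 1: eliminating its row and column leaves {e}.
Row 3, column 3: eliminating its row and column leaves {a}.
Row 3, column 4: eliminating its row and column leaves {b}.
Row 4, column 2: eliminating its row and column leaves {b}.
Row 5, column 5: eliminating its row and column leaves {a}.
Only one assignment across all blanks avoids any row or column repeat, giving 1 completion.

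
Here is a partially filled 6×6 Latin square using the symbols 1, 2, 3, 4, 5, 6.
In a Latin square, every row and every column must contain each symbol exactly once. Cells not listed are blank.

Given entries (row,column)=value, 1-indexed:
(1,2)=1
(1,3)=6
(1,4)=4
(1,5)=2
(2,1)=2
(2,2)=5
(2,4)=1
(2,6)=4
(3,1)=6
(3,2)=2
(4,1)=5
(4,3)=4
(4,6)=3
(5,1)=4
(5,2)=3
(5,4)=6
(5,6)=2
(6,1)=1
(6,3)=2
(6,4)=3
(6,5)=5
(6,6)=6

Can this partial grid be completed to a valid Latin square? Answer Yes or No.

No

Row 1, column 1: row 1 has {1, 2, 4, 6} and column 1 has {1, 2, 4, 5, 6}, so it must be 3.
Row 1, column 6: row 1 has {1, 2, 3, 4, 6} and column 6 has {2, 3, 4, 6}, so it must be 5.
Row 2, column 3: row 2 has {1, 2, 4, 5} and column 3 has {2, 4, 6}, so it must be 3.
Row 2, column 5: row 2 has {1, 2, 3, 4, 5} and column 5 has {2, 5}, so it must be 6.
Row 3, column 4: row 3 has {2, 6} and column 4 has {1, 3, 4, 6}, so it must be 5.
Row 3, column 3: row 3 has {2, 5, 6} and column 3 has {2, 3, 4, 6}, so it must be 1.
Now row 3, column 6: row 3 together with column 6 already contain {1, 2, 3, 4, 5, 6} — every symbol — so nothing can go there. The grid has no valid completion.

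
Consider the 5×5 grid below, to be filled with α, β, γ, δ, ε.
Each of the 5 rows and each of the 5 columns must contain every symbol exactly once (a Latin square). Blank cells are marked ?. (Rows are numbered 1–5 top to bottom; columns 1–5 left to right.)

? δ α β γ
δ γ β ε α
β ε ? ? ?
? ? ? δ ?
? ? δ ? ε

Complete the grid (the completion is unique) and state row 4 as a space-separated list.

γ α ε δ β

Row 4, column 5: row 4 has {δ} and column 5 has {α, γ, ε}, leaving only β.
Row 4, column 2: row 4 has {β, δ} and column 2 has {γ, δ, ε}, leaving only α.
Row 1, column 1: row 1 has {α, β, γ, δ} and column 1 has {β, δ}, leaving only ε.
Row 4, column 1: row 4 has {α, β, δ} and column 1 has {β, δ, ε}, leaving only γ.
Row 4, column 3: row 4 has {α, β, γ, δ} and column 3 has {α, β, δ}, leaving only ε.
So row 4 reads: γ α ε δ β.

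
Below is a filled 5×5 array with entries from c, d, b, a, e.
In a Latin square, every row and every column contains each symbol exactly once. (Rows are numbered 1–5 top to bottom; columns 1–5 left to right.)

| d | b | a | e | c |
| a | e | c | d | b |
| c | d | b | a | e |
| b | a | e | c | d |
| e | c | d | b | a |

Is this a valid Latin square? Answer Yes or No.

Yes

Each row is a permutation of the 5 symbols, and so is each column.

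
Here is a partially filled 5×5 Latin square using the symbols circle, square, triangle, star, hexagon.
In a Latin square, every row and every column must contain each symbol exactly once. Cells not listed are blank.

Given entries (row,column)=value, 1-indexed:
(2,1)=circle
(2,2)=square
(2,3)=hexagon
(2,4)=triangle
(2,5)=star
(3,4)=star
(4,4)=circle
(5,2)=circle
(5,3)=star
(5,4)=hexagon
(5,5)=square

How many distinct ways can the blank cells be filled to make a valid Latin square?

6

Row 1, column 1: eliminating its row and column leaves {square, triangle, star, hexagon}.
Row 1, column 2: eliminating its row and column leaves {triangle, star, hexagon}.
Row 1, column 3: eliminating its row and column leaves {circle, square, triangle}.
Row 1, column 4: eliminating its row and column leaves {square}.
Row 1, column 5: eliminating its row and column leaves {circle, triangle, hexagon}.
Row 3, column 1: eliminating its row and column leaves {square, triangle, hexagon}.
Row 3, column 2: eliminating its row and column leaves {triangle, hexagon}.
Row 3, column 3: eliminating its row and column leaves {circle, square, triangle}.
Row 3, column 5: eliminating its row and column leaves {circle, triangle, hexagon}.
Row 4, column 1: eliminating its row and column leaves {square, triangle, star, hexagon}.
Row 4, column 2: eliminating its row and column leaves {triangle, star, hexagon}.
Row 4, column 3: eliminating its row and column leaves {square, triangle}.
Row 4, column 5: eliminating its row and column leaves {triangle, hexagon}.
Row 5, column 1: eliminating its row and column leaves {triangle}.
Enumerating the assignments across these blanks that avoid any row or column repeat gives 6 completions.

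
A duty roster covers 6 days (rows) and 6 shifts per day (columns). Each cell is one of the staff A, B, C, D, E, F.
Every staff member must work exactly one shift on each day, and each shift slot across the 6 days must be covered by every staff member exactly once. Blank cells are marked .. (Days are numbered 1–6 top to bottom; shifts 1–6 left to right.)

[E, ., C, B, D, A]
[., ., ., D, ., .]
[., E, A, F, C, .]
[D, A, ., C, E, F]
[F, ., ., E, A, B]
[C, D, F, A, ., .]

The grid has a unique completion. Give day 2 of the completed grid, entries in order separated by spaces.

Day 1, shift 2: day 1 has {A, B, C, D, E} and shift 2 has {A, D, E}, leaving only F.
Day 3, shift 1: day 3 has {A, C, E, F} and shift 1 has {C, D, E, F}, leaving only B.
Day 2, shift 1: day 2 has {D} and shift 1 has {B, C, D, E, F}, leaving only A.
Day 3, shift 6: day 3 has {A, B, C, E, F} and shift 6 has {A, B, F}, leaving only D.
Day 4, shift 3: day 4 has {A, C, D, E, F} and shift 3 has {A, C, F}, leaving only B.
Day 2, shift 3: day 2 has {A, D} and shift 3 has {A, B, C, F}, leaving only E.
Day 2, shift 6: day 2 has {A, D, E} and shift 6 has {A, B, D, F}, leaving only C.
Day 2, shift 2: day 2 has {A, C, D, E} and shift 2 has {A, D, E, F}, leaving only B.
Day 2, shift 5: day 2 has {A, B, C, D, E} and shift 5 has {A, C, D, E}, leaving only F.
So day 2 reads: A B E D F C.

A B E D F C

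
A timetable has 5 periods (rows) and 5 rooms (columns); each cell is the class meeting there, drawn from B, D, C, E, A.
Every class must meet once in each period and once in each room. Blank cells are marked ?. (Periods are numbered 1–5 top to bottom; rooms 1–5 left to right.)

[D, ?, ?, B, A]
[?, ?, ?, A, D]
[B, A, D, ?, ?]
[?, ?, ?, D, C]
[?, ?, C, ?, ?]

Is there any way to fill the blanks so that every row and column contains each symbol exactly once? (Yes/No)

Yes

No period or room among the givens repeats a symbol, and propagating forced cells runs into no contradiction.
One valid completion exists (for instance, D C E B A / C E B A D / B A D C E / E B A D C / A D C E B).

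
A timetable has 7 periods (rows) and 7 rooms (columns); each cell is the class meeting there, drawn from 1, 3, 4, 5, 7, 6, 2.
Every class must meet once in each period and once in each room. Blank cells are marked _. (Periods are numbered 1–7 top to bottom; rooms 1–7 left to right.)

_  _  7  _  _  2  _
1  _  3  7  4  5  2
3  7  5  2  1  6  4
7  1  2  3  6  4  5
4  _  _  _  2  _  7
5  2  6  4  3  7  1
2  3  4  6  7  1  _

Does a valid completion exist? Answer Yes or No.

Period 7, room 7: period 7 together with room 7 already contain {1, 3, 4, 5, 7, 6, 2} — every symbol — so nothing can go there. The grid has no valid completion.

No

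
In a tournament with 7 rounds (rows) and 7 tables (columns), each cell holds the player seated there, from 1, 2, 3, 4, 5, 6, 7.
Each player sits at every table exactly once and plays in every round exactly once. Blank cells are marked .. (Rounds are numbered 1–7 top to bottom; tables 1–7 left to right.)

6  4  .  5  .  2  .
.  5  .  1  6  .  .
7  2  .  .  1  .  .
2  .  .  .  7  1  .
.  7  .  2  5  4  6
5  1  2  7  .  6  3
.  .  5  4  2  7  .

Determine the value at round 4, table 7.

5

Round 1, table 5: round 1 has {2, 4, 5, 6} and table 5 has {1, 2, 5, 6, 7}, leaving only 3.
Round 2, table 6: round 2 has {1, 5, 6} and table 6 has {1, 2, 4, 6, 7}, leaving only 3.
Round 2, table 1: round 2 has {1, 3, 5, 6} and table 1 has {2, 5, 6, 7}, leaving only 4.
Round 2, table 3: round 2 has {1, 3, 4, 5, 6} and table 3 has {2, 5}, leaving only 7.
Round 1, table 3: round 1 has {2, 3, 4, 5, 6} and table 3 has {2, 5, 7}, leaving only 1.
Round 1, table 7: round 1 has {1, 2, 3, 4, 5, 6} and table 7 has {3, 6}, leaving only 7.
Round 2, table 7: round 2 has {1, 3, 4, 5, 6, 7} and table 7 has {3, 6, 7}, leaving only 2.
Round 3, table 6: round 3 has {1, 2, 7} and table 6 has {1, 2, 3, 4, 6, 7}, leaving only 5.
Round 3, table 7: round 3 has {1, 2, 5, 7} and table 7 has {2, 3, 6, 7}, leaving only 4.
Round 4 already has {1, 2, 7} and table 7 already has {2, 3, 4, 6, 7}, so round 4, table 7 must be 5.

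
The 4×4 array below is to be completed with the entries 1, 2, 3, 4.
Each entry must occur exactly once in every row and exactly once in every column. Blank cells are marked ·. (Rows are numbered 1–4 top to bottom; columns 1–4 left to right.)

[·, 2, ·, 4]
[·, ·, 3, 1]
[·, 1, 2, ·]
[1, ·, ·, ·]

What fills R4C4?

2

Row 1, column 1: row 1 has {2, 4} and column 1 has {1}, leaving only 3.
Row 1, column 3: row 1 has {2, 3, 4} and column 3 has {2, 3}, leaving only 1.
Row 2, column 2: row 2 has {1, 3} and column 2 has {1, 2}, leaving only 4.
Row 2, column 1: row 2 has {1, 3, 4} and column 1 has {1, 3}, leaving only 2.
Row 3, column 1: row 3 has {1, 2} and column 1 has {1, 2, 3}, leaving only 4.
Row 3, column 4: row 3 has {1, 2, 4} and column 4 has {1, 4}, leaving only 3.
Row 4 already has {1} and column 4 already has {1, 3, 4}, so row 4, column 4 must be 2.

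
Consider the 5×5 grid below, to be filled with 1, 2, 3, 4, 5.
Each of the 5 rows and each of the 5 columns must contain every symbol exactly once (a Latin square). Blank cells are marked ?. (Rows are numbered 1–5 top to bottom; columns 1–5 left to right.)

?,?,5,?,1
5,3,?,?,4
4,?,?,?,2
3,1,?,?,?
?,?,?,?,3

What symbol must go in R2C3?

1

Row 1, column 1: row 1 has {1, 5} and column 1 has {3, 4, 5}, leaving only 2.
Row 1, column 2: row 1 has {1, 2, 5} and column 2 has {1, 3}, leaving only 4.
Row 1, column 4: row 1 has {1, 2, 4, 5} and column 4 has {}, leaving only 3.
Row 3, column 2: row 3 has {2, 4} and column 2 has {1, 3, 4}, leaving only 5.
Row 3, column 4: row 3 has {2, 4, 5} and column 4 has {3}, leaving only 1.
Row 2, column 4: row 2 has {3, 4, 5} and column 4 has {1, 3}, leaving only 2.
Row 2 already has {2, 3, 4, 5} and column 3 already has {5}, so row 2, column 3 must be 1.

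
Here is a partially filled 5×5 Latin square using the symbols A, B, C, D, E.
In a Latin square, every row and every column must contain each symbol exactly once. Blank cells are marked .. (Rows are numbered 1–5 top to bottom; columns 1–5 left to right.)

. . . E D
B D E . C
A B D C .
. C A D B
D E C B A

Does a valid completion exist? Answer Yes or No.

Yes

No row or column among the givens repeats a symbol, and propagating forced cells runs into no contradiction.
One valid completion exists (for instance, C A B E D / B D E A C / A B D C E / E C A D B / D E C B A).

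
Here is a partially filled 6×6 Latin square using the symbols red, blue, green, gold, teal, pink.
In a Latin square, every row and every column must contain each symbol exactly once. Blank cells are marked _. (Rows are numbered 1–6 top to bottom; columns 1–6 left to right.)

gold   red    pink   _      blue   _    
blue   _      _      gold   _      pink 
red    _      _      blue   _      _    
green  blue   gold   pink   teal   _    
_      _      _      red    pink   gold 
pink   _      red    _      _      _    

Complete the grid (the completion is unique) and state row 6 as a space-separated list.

pink gold red teal green blue

Row 4, column 6: row 4 has {blue, green, gold, teal, pink} and column 6 has {gold, pink}, leaving only red.
Row 5, column 1: row 5 has {red, gold, pink} and column 1 has {red, blue, green, gold, pink}, leaving only teal.
Row 5, column 2: row 5 has {red, gold, teal, pink} and column 2 has {red, blue}, leaving only green.
Row 2, column 2: row 2 has {blue, gold, pink} and column 2 has {red, blue, green}, leaving only teal.
Row 6, column 2: row 6 has {red, pink} and column 2 has {red, blue, green, teal}, leaving only gold.
Row 6, column 5: row 6 has {red, gold, pink} and column 5 has {blue, teal, pink}, leaving only green.
Row 6, column 4: row 6 has {red, green, gold, pink} and column 4 has {red, blue, gold, pink}, leaving only teal.
Row 6, column 6: row 6 has {red, green, gold, teal, pink} and column 6 has {red, gold, pink}, leaving only blue.
So row 6 reads: pink gold red teal green blue.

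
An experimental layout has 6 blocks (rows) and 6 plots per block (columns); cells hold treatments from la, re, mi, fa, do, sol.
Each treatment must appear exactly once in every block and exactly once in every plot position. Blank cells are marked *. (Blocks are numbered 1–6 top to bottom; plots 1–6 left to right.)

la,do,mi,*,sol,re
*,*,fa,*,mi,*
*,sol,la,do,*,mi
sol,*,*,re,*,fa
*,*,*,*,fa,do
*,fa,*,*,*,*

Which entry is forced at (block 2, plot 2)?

Block 1, plot 4: block 1 has {la, re, mi, do, sol} and plot 4 has {re, do}, leaving only fa.
Block 3, plot 5: block 3 has {la, mi, do, sol} and plot 5 has {mi, fa, sol}, leaving only re.
Block 3, plot 1: block 3 has {la, re, mi, do, sol} and plot 1 has {la, sol}, leaving only fa.
Block 4, plot 3: block 4 has {re, fa, sol} and plot 3 has {la, mi, fa}, leaving only do.
Block 4, plot 5: block 4 has {re, fa, do, sol} and plot 5 has {re, mi, fa, sol}, leaving only la.
Block 4, plot 2: block 4 has {la, re, fa, do, sol} and plot 2 has {fa, do, sol}, leaving only mi.
Block 6, plot 5: block 6 has {fa} and plot 5 has {la, re, mi, fa, sol}, leaving only do.
Block 2, plot 2 is narrowed to {la, re}.
If it were la, then block 2, plot 6 would be left with no valid symbol.
So block 2, plot 2 must be re.

re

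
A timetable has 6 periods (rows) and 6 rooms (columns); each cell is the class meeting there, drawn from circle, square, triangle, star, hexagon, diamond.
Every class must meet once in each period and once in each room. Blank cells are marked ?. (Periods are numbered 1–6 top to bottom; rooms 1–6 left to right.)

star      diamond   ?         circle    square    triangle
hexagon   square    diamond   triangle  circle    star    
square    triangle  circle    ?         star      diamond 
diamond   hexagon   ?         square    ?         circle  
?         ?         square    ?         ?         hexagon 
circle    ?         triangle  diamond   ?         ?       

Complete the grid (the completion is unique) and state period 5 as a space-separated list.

triangle circle square star diamond hexagon

Period 5, room 1: period 5 has {square, hexagon} and room 1 has {circle, square, star, hexagon, diamond}, leaving only triangle.
Period 5, room 4: period 5 has {square, triangle, hexagon} and room 4 has {circle, square, triangle, diamond}, leaving only star.
Period 5, room 2: period 5 has {square, triangle, star, hexagon} and room 2 has {square, triangle, hexagon, diamond}, leaving only circle.
Period 5, room 5: period 5 has {circle, square, triangle, star, hexagon} and room 5 has {circle, square, star}, leaving only diamond.
So period 5 reads: triangle circle square star diamond hexagon.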